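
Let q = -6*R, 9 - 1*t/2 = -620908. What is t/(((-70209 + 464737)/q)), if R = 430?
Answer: -400491465/49316 ≈ -8120.9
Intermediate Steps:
t = 1241834 (t = 18 - 2*(-620908) = 18 + 1241816 = 1241834)
q = -2580 (q = -6*430 = -2580)
t/(((-70209 + 464737)/q)) = 1241834/(((-70209 + 464737)/(-2580))) = 1241834/((394528*(-1/2580))) = 1241834/(-98632/645) = 1241834*(-645/98632) = -400491465/49316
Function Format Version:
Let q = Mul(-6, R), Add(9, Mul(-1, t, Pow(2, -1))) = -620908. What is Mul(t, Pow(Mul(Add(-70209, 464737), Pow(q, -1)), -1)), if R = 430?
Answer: Rational(-400491465, 49316) ≈ -8120.9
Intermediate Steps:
t = 1241834 (t = Add(18, Mul(-2, -620908)) = Add(18, 1241816) = 1241834)
q = -2580 (q = Mul(-6, 430) = -2580)
Mul(t, Pow(Mul(Add(-70209, 464737), Pow(q, -1)), -1)) = Mul(1241834, Pow(Mul(Add(-70209, 464737), Pow(-2580, -1)), -1)) = Mul(1241834, Pow(Mul(394528, Rational(-1, 2580)), -1)) = Mul(1241834, Pow(Rational(-98632, 645), -1)) = Mul(1241834, Rational(-645, 98632)) = Rational(-400491465, 49316)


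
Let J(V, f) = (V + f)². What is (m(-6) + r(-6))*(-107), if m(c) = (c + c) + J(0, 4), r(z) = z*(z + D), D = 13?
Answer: 4066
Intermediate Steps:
r(z) = z*(13 + z) (r(z) = z*(z + 13) = z*(13 + z))
m(c) = 16 + 2*c (m(c) = (c + c) + (0 + 4)² = 2*c + 4² = 2*c + 16 = 16 + 2*c)
(m(-6) + r(-6))*(-107) = ((16 + 2*(-6)) - 6*(13 - 6))*(-107) = ((16 - 12) - 6*7)*(-107) = (4 - 42)*(-107) = -38*(-107) = 4066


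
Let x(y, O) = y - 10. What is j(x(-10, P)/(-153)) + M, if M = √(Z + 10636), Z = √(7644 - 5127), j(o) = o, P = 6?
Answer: 20/153 + √(10636 + √2517) ≈ 103.50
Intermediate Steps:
x(y, O) = -10 + y
Z = √2517 ≈ 50.170
M = √(10636 + √2517) (M = √(√2517 + 10636) = √(10636 + √2517) ≈ 103.37)
j(x(-10, P)/(-153)) + M = (-10 - 10)/(-153) + √(10636 + √2517) = -20*(-1/153) + √(10636 + √2517) = 20/153 + √(10636 + √2517)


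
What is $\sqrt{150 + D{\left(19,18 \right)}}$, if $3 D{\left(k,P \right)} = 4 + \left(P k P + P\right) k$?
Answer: $\frac{32 \sqrt{345}}{3} \approx 198.12$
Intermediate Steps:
$D{\left(k,P \right)} = \frac{4}{3} + \frac{k \left(P + k P^{2}\right)}{3}$ ($D{\left(k,P \right)} = \frac{4 + \left(P k P + P\right) k}{3} = \frac{4 + \left(k P^{2} + P\right) k}{3} = \frac{4 + \left(P + k P^{2}\right) k}{3} = \frac{4 + k \left(P + k P^{2}\right)}{3} = \frac{4}{3} + \frac{k \left(P + k P^{2}\right)}{3}$)
$\sqrt{150 + D{\left(19,18 \right)}} = \sqrt{150 + \left(\frac{4}{3} + \frac{1}{3} \cdot 18 \cdot 19 + \frac{18^{2} \cdot 19^{2}}{3}\right)} = \sqrt{150 + \left(\frac{4}{3} + 114 + \frac{1}{3} \cdot 324 \cdot 361\right)} = \sqrt{150 + \left(\frac{4}{3} + 114 + 38988\right)} = \sqrt{150 + \frac{117310}{3}} = \sqrt{\frac{117760}{3}} = \frac{32 \sqrt{345}}{3}$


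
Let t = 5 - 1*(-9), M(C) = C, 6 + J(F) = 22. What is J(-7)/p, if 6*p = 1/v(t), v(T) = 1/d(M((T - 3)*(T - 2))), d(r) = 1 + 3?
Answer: 24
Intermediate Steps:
J(F) = 16 (J(F) = -6 + 22 = 16)
d(r) = 4
t = 14 (t = 5 + 9 = 14)
v(T) = ¼ (v(T) = 1/4 = ¼)
p = ⅔ (p = 1/(6*(¼)) = (⅙)*4 = ⅔ ≈ 0.66667)
J(-7)/p = 16/(⅔) = 16*(3/2) = 24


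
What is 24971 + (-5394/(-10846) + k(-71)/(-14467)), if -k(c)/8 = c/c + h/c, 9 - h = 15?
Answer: 16596831638/664631 ≈ 24972.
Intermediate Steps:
h = -6 (h = 9 - 1*15 = 9 - 15 = -6)
k(c) = -8 + 48/c (k(c) = -8*(c/c - 6/c) = -8*(1 - 6/c) = -8 + 48/c)
24971 + (-5394/(-10846) + k(-71)/(-14467)) = 24971 + (-5394/(-10846) + (-8 + 48/(-71))/(-14467)) = 24971 + (-5394*(-1/10846) + (-8 + 48*(-1/71))*(-1/14467)) = 24971 + (93/187 + (-8 - 48/71)*(-1/14467)) = 24971 + (93/187 - 616/71*(-1/14467)) = 24971 + (93/187 + 616/1027157) = 24971 + 330937/664631 = 16596831638/664631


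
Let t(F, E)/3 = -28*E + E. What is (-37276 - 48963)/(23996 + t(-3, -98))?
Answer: -86239/31934 ≈ -2.7005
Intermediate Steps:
t(F, E) = -81*E (t(F, E) = 3*(-28*E + E) = 3*(-27*E) = -81*E)
(-37276 - 48963)/(23996 + t(-3, -98)) = (-37276 - 48963)/(23996 - 81*(-98)) = -86239/(23996 + 7938) = -86239/31934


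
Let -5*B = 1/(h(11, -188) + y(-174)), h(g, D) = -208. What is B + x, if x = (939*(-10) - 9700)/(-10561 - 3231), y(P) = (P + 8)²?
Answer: 326294101/235739760 ≈ 1.3841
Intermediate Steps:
y(P) = (8 + P)²
B = -1/136740 (B = -1/(5*(-208 + (8 - 174)²)) = -1/(5*(-208 + (-166)²)) = -1/(5*(-208 + 27556)) = -⅕/27348 = -⅕*1/27348 = -1/136740 ≈ -7.3132e-6)
x = 9545/6896 (x = (-9390 - 9700)/(-13792) = -19090*(-1/13792) = 9545/6896 ≈ 1.3841)
B + x = -1/136740 + 9545/6896 = 326294101/235739760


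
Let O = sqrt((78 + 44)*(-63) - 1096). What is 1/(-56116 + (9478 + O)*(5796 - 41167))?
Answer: I/(-335302454*I + 35371*sqrt(8782)) ≈ -2.9821e-9 + 2.948e-11*I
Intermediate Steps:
O = I*sqrt(8782) (O = sqrt(122*(-63) - 1096) = sqrt(-7686 - 1096) = sqrt(-8782) = I*sqrt(8782) ≈ 93.712*I)
1/(-56116 + (9478 + O)*(5796 - 41167)) = 1/(-56116 + (9478 + I*sqrt(8782))*(5796 - 41167)) = 1/(-56116 + (9478 + I*sqrt(8782))*(-35371)) = 1/(-56116 + (-335246338 - 35371*I*sqrt(8782))) = 1/(-335302454 - 35371*I*sqrt(8782))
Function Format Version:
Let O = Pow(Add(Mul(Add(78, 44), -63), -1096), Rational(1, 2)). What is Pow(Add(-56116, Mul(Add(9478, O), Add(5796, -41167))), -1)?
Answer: Mul(I, Pow(Add(Mul(-335302454, I), Mul(35371, Pow(8782, Rational(1, 2)))), -1)) ≈ Add(-2.9821e-9, Mul(2.9480e-11, I))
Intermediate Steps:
O = Mul(I, Pow(8782, Rational(1, 2))) (O = Pow(Add(Mul(122, -63), -1096), Rational(1, 2)) = Pow(Add(-7686, -1096), Rational(1, 2)) = Pow(-8782, Rational(1, 2)) = Mul(I, Pow(8782, Rational(1, 2))) ≈ Mul(93.712, I))
Pow(Add(-56116, Mul(Add(9478, O), Add(5796, -41167))), -1) = Pow(Add(-56116, Mul(Add(9478, Mul(I, Pow(8782, Rational(1, 2)))), Add(5796, -41167))), -1) = Pow(Add(-56116, Mul(Add(9478, Mul(I, Pow(8782, Rational(1, 2)))), -35371)), -1) = Pow(Add(-56116, Add(-335246338, Mul(-35371, I, Pow(8782, Rational(1, 2))))), -1) = Pow(Add(-335302454, Mul(-35371, I, Pow(8782, Rational(1, 2)))), -1)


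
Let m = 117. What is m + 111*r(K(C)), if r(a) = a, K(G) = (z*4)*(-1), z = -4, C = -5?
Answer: 1893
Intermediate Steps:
K(G) = 16 (K(G) = -4*4*(-1) = -16*(-1) = 16)
m + 111*r(K(C)) = 117 + 111*16 = 117 + 1776 = 1893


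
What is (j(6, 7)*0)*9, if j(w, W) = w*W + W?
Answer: 0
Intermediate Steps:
j(w, W) = W + W*w (j(w, W) = W*w + W = W + W*w)
(j(6, 7)*0)*9 = ((7*(1 + 6))*0)*9 = ((7*7)*0)*9 = (49*0)*9 = 0*9 = 0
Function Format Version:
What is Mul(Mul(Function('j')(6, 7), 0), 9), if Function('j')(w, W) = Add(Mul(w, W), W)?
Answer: 0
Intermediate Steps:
Function('j')(w, W) = Add(W, Mul(W, w)) (Function('j')(w, W) = Add(Mul(W, w), W) = Add(W, Mul(W, w)))
Mul(Mul(Function('j')(6, 7), 0), 9) = Mul(Mul(Mul(7, Add(1, 6)), 0), 9) = Mul(Mul(Mul(7, 7), 0), 9) = Mul(Mul(49, 0), 9) = Mul(0, 9) = 0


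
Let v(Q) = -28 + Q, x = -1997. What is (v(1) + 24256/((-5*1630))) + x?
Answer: -8259928/4075 ≈ -2027.0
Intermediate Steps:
(v(1) + 24256/((-5*1630))) + x = ((-28 + 1) + 24256/((-5*1630))) - 1997 = (-27 + 24256/(-8150)) - 1997 = (-27 + 24256*(-1/8150)) - 1997 = (-27 - 12128/4075) - 1997 = -122153/4075 - 1997 = -8259928/4075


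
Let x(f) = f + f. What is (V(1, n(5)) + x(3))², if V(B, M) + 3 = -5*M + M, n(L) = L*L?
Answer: 9409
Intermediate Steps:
n(L) = L²
x(f) = 2*f
V(B, M) = -3 - 4*M (V(B, M) = -3 + (-5*M + M) = -3 - 4*M)
(V(1, n(5)) + x(3))² = ((-3 - 4*5²) + 2*3)² = ((-3 - 4*25) + 6)² = ((-3 - 100) + 6)² = (-103 + 6)² = (-97)² = 9409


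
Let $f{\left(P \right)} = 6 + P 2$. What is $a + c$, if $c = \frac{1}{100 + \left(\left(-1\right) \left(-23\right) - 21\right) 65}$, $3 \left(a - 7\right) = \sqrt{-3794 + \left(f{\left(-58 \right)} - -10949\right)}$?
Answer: $\frac{1611}{230} + \frac{\sqrt{7045}}{3} \approx 34.983$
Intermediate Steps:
$f{\left(P \right)} = 6 + 2 P$
$a = 7 + \frac{\sqrt{7045}}{3}$ ($a = 7 + \frac{\sqrt{-3794 + \left(\left(6 + 2 \left(-58\right)\right) - -10949\right)}}{3} = 7 + \frac{\sqrt{-3794 + \left(\left(6 - 116\right) + 10949\right)}}{3} = 7 + \frac{\sqrt{-3794 + \left(-110 + 10949\right)}}{3} = 7 + \frac{\sqrt{-3794 + 10839}}{3} = 7 + \frac{\sqrt{7045}}{3} \approx 34.978$)
$c = \frac{1}{230}$ ($c = \frac{1}{100 + \left(23 - 21\right) 65} = \frac{1}{100 + 2 \cdot 65} = \frac{1}{100 + 130} = \frac{1}{230} \approx 0.0043478$)
$a + c = \left(7 + \frac{\sqrt{7045}}{3}\right) + \frac{1}{230} = \frac{1611}{230} + \frac{\sqrt{7045}}{3}$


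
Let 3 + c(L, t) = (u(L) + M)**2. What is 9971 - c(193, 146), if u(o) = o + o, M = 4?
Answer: -142126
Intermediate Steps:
u(o) = 2*o
c(L, t) = -3 + (4 + 2*L)**2 (c(L, t) = -3 + (2*L + 4)**2 = -3 + (4 + 2*L)**2)
9971 - c(193, 146) = 9971 - (-3 + 4*(2 + 193)**2) = 9971 - (-3 + 4*195**2) = 9971 - (-3 + 4*38025) = 9971 - (-3 + 152100) = 9971 - 1*152097 = 9971 - 152097 = -142126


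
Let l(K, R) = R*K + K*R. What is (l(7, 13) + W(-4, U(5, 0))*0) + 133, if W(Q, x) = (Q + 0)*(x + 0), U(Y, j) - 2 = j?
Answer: 315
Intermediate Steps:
U(Y, j) = 2 + j
W(Q, x) = Q*x
l(K, R) = 2*K*R (l(K, R) = K*R + K*R = 2*K*R)
(l(7, 13) + W(-4, U(5, 0))*0) + 133 = (2*7*13 - 4*(2 + 0)*0) + 133 = (182 - 4*2*0) + 133 = (182 - 8*0) + 133 = (182 + 0) + 133 = 182 + 133 = 315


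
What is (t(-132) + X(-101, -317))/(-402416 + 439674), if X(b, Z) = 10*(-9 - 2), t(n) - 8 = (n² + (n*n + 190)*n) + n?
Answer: -1153929/18629 ≈ -61.943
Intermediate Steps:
t(n) = 8 + n + n² + n*(190 + n²) (t(n) = 8 + ((n² + (n*n + 190)*n) + n) = 8 + ((n² + (n² + 190)*n) + n) = 8 + ((n² + (190 + n²)*n) + n) = 8 + ((n² + n*(190 + n²)) + n) = 8 + (n + n² + n*(190 + n²)) = 8 + n + n² + n*(190 + n²))
X(b, Z) = -110 (X(b, Z) = 10*(-11) = -110)
(t(-132) + X(-101, -317))/(-402416 + 439674) = ((8 + (-132)² + (-132)³ + 191*(-132)) - 110)/(-402416 + 439674) = ((8 + 17424 - 2299968 - 25212) - 110)/37258 = (-2307748 - 110)*(1/37258) = -2307858*1/37258 = -1153929/18629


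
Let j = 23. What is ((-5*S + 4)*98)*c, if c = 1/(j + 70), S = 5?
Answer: -686/31 ≈ -22.129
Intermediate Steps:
c = 1/93 (c = 1/(23 + 70) = 1/93 ≈ 0.010753)
((-5*S + 4)*98)*c = ((-5*5 + 4)*98)*(1/93) = ((-25 + 4)*98)*(1/93) = -21*98*(1/93) = -2058*1/93 = -686/31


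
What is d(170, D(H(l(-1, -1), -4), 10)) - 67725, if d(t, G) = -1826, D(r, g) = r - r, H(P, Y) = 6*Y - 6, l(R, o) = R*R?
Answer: -69551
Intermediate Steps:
l(R, o) = R**2
H(P, Y) = -6 + 6*Y
D(r, g) = 0
d(170, D(H(l(-1, -1), -4), 10)) - 67725 = -1826 - 67725 = -69551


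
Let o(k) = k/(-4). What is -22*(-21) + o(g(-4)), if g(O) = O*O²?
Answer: 478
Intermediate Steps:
g(O) = O³
o(k) = -k/4 (o(k) = k*(-¼) = -k/4)
-22*(-21) + o(g(-4)) = -22*(-21) - ¼*(-4)³ = 462 - ¼*(-64) = 462 + 16 = 478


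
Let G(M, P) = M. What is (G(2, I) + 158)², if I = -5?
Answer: 25600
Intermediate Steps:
(G(2, I) + 158)² = (2 + 158)² = 160² = 25600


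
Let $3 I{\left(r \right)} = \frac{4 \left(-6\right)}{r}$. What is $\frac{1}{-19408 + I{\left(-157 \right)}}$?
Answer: $- \frac{157}{3047048} \approx -5.1525 \cdot 10^{-5}$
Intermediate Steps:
$I{\left(r \right)} = - \frac{8}{r}$ ($I{\left(r \right)} = \frac{4 \left(-6\right) \frac{1}{r}}{3} = \frac{\left(-24\right) \frac{1}{r}}{3} = - \frac{8}{r}$)
$\frac{1}{-19408 + I{\left(-157 \right)}} = \frac{1}{-19408 - \frac{8}{-157}} = \frac{1}{-19408 - - \frac{8}{157}} = \frac{1}{-19408 + \frac{8}{157}} = \frac{1}{- \frac{3047048}{157}} = - \frac{157}{3047048}$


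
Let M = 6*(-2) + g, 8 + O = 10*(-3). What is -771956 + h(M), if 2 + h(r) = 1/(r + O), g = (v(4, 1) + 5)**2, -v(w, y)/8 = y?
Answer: -31650279/41 ≈ -7.7196e+5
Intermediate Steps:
O = -38 (O = -8 + 10*(-3) = -8 - 30 = -38)
v(w, y) = -8*y
g = 9 (g = (-8*1 + 5)**2 = (-8 + 5)**2 = (-3)**2 = 9)
M = -3 (M = 6*(-2) + 9 = -12 + 9 = -3)
h(r) = -2 + 1/(-38 + r) (h(r) = -2 + 1/(r - 38) = -2 + 1/(-38 + r))
-771956 + h(M) = -771956 + (77 - 2*(-3))/(-38 - 3) = -771956 + (77 + 6)/(-41) = -771956 - 1/41*83 = -771956 - 83/41 = -31650279/41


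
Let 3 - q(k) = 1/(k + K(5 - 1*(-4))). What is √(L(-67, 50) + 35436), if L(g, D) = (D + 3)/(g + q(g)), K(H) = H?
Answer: √487996210542/3711 ≈ 188.24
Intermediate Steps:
q(k) = 3 - 1/(9 + k) (q(k) = 3 - 1/(k + (5 - 1*(-4))) = 3 - 1/(k + (5 + 4)) = 3 - 1/(k + 9) = 3 - 1/(9 + k))
L(g, D) = (3 + D)/(g + (26 + 3*g)/(9 + g)) (L(g, D) = (D + 3)/(g + (26 + 3*g)/(9 + g)) = (3 + D)/(g + (26 + 3*g)/(9 + g)))
√(L(-67, 50) + 35436) = √((3 + 50)*(9 - 67)/(26 + 3*(-67) - 67*(9 - 67)) + 35436) = √(53*(-58)/(26 - 201 - 67*(-58)) + 35436) = √(53*(-58)/(26 - 201 + 3886) + 35436) = √(53*(-58)/3711 + 35436) = √((1/3711)*53*(-58) + 35436) = √(-3074/3711 + 35436) = √(131499922/3711) = √487996210542/3711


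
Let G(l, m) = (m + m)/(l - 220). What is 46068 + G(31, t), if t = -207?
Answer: 967474/21 ≈ 46070.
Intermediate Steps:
G(l, m) = 2*m/(-220 + l) (G(l, m) = (2*m)/(-220 + l) = 2*m/(-220 + l))
46068 + G(31, t) = 46068 + 2*(-207)/(-220 + 31) = 46068 + 2*(-207)/(-189) = 46068 + 2*(-207)*(-1/189) = 46068 + 46/21 = 967474/21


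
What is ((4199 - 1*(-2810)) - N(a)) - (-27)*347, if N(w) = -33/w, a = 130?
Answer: 2129173/130 ≈ 16378.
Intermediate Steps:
((4199 - 1*(-2810)) - N(a)) - (-27)*347 = ((4199 - 1*(-2810)) - (-33)/130) - (-27)*347 = ((4199 + 2810) - (-33)/130) - 1*(-9369) = (7009 - 1*(-33/130)) + 9369 = (7009 + 33/130) + 9369 = 911203/130 + 9369 = 2129173/130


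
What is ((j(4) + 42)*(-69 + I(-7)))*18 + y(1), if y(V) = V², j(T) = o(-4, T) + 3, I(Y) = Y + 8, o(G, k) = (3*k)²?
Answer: -231335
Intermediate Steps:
o(G, k) = 9*k²
I(Y) = 8 + Y
j(T) = 3 + 9*T² (j(T) = 9*T² + 3 = 3 + 9*T²)
((j(4) + 42)*(-69 + I(-7)))*18 + y(1) = (((3 + 9*4²) + 42)*(-69 + (8 - 7)))*18 + 1² = (((3 + 9*16) + 42)*(-69 + 1))*18 + 1 = (((3 + 144) + 42)*(-68))*18 + 1 = ((147 + 42)*(-68))*18 + 1 = (189*(-68))*18 + 1 = -12852*18 + 1 = -231336 + 1 = -231335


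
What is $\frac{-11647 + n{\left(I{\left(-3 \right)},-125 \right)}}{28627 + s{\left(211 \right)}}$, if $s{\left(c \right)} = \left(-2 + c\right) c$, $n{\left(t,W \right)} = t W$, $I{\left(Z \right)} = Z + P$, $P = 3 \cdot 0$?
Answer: $- \frac{5636}{36363} \approx -0.15499$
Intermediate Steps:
$P = 0$
$I{\left(Z \right)} = Z$ ($I{\left(Z \right)} = Z + 0 = Z$)
$n{\left(t,W \right)} = W t$
$s{\left(c \right)} = c \left(-2 + c\right)$
$\frac{-11647 + n{\left(I{\left(-3 \right)},-125 \right)}}{28627 + s{\left(211 \right)}} = \frac{-11647 - -375}{28627 + 211 \left(-2 + 211\right)} = \frac{-11647 + 375}{28627 + 211 \cdot 209} = - \frac{11272}{28627 + 44099} = - \frac{11272}{72726} = \left(-11272\right) \frac{1}{72726} = - \frac{5636}{36363}$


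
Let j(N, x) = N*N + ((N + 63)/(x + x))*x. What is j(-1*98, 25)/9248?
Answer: 19173/18496 ≈ 1.0366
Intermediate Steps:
j(N, x) = 63/2 + N² + N/2 (j(N, x) = N² + ((63 + N)/((2*x)))*x = N² + ((63 + N)*(1/(2*x)))*x = N² + ((63 + N)/(2*x))*x = N² + (63/2 + N/2) = 63/2 + N² + N/2)
j(-1*98, 25)/9248 = (63/2 + (-1*98)² + (-1*98)/2)/9248 = (63/2 + (-98)² + (½)*(-98))*(1/9248) = (63/2 + 9604 - 49)*(1/9248) = (19173/2)*(1/9248) = 19173/18496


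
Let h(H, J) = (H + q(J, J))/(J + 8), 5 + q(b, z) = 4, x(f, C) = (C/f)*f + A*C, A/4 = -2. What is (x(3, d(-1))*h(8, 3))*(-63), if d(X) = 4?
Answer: 12348/11 ≈ 1122.5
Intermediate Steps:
A = -8 (A = 4*(-2) = -8)
x(f, C) = -7*C (x(f, C) = (C/f)*f - 8*C = C - 8*C = -7*C)
q(b, z) = -1 (q(b, z) = -5 + 4 = -1)
h(H, J) = (-1 + H)/(8 + J) (h(H, J) = (H - 1)/(J + 8) = (-1 + H)/(8 + J))
(x(3, d(-1))*h(8, 3))*(-63) = ((-7*4)*((-1 + 8)/(8 + 3)))*(-63) = -28*7/11*(-63) = -196/11*(-63) = 12348/11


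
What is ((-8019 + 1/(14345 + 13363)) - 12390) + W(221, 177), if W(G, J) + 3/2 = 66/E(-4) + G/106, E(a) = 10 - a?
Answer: -209743269913/10279668 ≈ -20404.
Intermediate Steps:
W(G, J) = 45/14 + G/106 (W(G, J) = -3/2 + (66/(10 - 1*(-4)) + G/106) = -3/2 + (66/(10 + 4) + G*(1/106)) = -3/2 + (66/14 + G/106) = -3/2 + (66*(1/14) + G/106) = -3/2 + (33/7 + G/106) = 45/14 + G/106)
((-8019 + 1/(14345 + 13363)) - 12390) + W(221, 177) = ((-8019 + 1/(14345 + 13363)) - 12390) + (45/14 + (1/106)*221) = ((-8019 + 1/27708) - 12390) + (45/14 + 221/106) = ((-8019 + 1/27708) - 12390) + 1966/371 = (-222190451/27708 - 12390) + 1966/371 = -565492571/27708 + 1966/371 = -209743269913/10279668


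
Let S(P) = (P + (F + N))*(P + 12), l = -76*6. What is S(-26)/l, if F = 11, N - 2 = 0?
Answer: -91/228 ≈ -0.39912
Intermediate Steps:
N = 2 (N = 2 + 0 = 2)
l = -456
S(P) = (12 + P)*(13 + P) (S(P) = (P + (11 + 2))*(P + 12) = (P + 13)*(12 + P) = (13 + P)*(12 + P) = (12 + P)*(13 + P))
S(-26)/l = (156 + (-26)² + 25*(-26))/(-456) = (156 + 676 - 650)*(-1/456) = 182*(-1/456) = -91/228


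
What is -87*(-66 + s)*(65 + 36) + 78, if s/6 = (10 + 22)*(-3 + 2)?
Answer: 2267124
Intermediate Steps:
s = -192 (s = 6*((10 + 22)*(-3 + 2)) = 6*(32*(-1)) = 6*(-32) = -192)
-87*(-66 + s)*(65 + 36) + 78 = -87*(-66 - 192)*(65 + 36) + 78 = -(-22446)*101 + 78 = -87*(-26058) + 78 = 2267046 + 78 = 2267124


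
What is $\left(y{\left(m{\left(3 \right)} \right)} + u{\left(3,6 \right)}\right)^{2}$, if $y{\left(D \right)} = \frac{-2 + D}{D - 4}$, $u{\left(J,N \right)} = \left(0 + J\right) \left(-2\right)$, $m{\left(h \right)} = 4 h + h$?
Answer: $\frac{2809}{121} \approx 23.215$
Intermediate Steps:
$m{\left(h \right)} = 5 h$
$u{\left(J,N \right)} = - 2 J$ ($u{\left(J,N \right)} = J \left(-2\right) = - 2 J$)
$y{\left(D \right)} = \frac{-2 + D}{-4 + D}$
$\left(y{\left(m{\left(3 \right)} \right)} + u{\left(3,6 \right)}\right)^{2} = \left(\frac{-2 + 5 \cdot 3}{-4 + 5 \cdot 3} - 6\right)^{2} = \left(\frac{-2 + 15}{-4 + 15} - 6\right)^{2} = \left(\frac{1}{11} \cdot 13 - 6\right)^{2} = \left(\frac{13}{11} - 6\right)^{2} = \left(- \frac{53}{11}\right)^{2} = \frac{2809}{121}$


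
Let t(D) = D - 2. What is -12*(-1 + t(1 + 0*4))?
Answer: 24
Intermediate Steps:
t(D) = -2 + D
-12*(-1 + t(1 + 0*4)) = -12*(-1 + (-2 + (1 + 0*4))) = -12*(-1 + (-2 + (1 + 0))) = -12*(-1 + (-2 + 1)) = -12*(-1 - 1) = -12*(-2) = 24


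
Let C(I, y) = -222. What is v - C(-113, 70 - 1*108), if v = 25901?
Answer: 26123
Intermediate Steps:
v - C(-113, 70 - 1*108) = 25901 - 1*(-222) = 25901 + 222 = 26123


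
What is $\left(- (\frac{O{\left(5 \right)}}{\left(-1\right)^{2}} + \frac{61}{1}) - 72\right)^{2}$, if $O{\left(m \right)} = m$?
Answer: $19044$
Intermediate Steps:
$\left(- (\frac{O{\left(5 \right)}}{\left(-1\right)^{2}} + \frac{61}{1}) - 72\right)^{2} = \left(- (\frac{5}{\left(-1\right)^{2}} + \frac{61}{1}) - 72\right)^{2} = \left(- (\frac{5}{1} + 61 \cdot 1) - 72\right)^{2} = \left(- (5 \cdot 1 + 61) - 72\right)^{2} = \left(- (5 + 61) - 72\right)^{2} = \left(\left(-1\right) 66 - 72\right)^{2} = \left(-66 - 72\right)^{2} = \left(-138\right)^{2} = 19044$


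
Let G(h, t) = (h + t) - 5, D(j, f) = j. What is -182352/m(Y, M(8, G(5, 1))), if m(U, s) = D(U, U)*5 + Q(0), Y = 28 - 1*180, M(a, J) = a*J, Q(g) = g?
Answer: 22794/95 ≈ 239.94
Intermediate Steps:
G(h, t) = -5 + h + t
M(a, J) = J*a
Y = -152 (Y = 28 - 180 = -152)
m(U, s) = 5*U (m(U, s) = U*5 + 0 = 5*U + 0 = 5*U)
-182352/m(Y, M(8, G(5, 1))) = -182352/(5*(-152)) = -182352/(-760) = -182352*(-1/760) = 22794/95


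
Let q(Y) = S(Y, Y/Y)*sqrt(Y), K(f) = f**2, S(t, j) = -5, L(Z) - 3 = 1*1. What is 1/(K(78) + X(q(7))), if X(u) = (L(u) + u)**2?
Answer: 251/1574577 + 8*sqrt(7)/7872885 ≈ 0.00016210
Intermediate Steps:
L(Z) = 4 (L(Z) = 3 + 1*1 = 3 + 1 = 4)
q(Y) = -5*sqrt(Y)
X(u) = (4 + u)**2
1/(K(78) + X(q(7))) = 1/(78**2 + (4 - 5*sqrt(7))**2) = 1/(6084 + (4 - 5*sqrt(7))**2)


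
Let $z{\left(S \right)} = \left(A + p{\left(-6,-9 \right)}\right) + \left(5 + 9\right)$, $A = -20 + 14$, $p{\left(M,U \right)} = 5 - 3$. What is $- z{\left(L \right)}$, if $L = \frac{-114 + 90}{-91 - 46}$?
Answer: $-10$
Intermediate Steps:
$p{\left(M,U \right)} = 2$ ($p{\left(M,U \right)} = 5 - 3 = 2$)
$A = -6$
$L = \frac{24}{137}$ ($L = - \frac{24}{-137} = \left(-24\right) \left(- \frac{1}{137}\right) = \frac{24}{137} \approx 0.17518$)
$z{\left(S \right)} = 10$ ($z{\left(S \right)} = \left(-6 + 2\right) + \left(5 + 9\right) = -4 + 14 = 10$)
$- z{\left(L \right)} = \left(-1\right) 10 = -10$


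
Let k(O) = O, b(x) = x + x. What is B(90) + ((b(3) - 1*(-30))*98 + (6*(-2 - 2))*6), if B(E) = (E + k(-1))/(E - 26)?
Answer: 216665/64 ≈ 3385.4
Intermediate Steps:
b(x) = 2*x
B(E) = (-1 + E)/(-26 + E) (B(E) = (E - 1)/(E - 26) = (-1 + E)/(-26 + E))
B(90) + ((b(3) - 1*(-30))*98 + (6*(-2 - 2))*6) = (-1 + 90)/(-26 + 90) + ((2*3 - 1*(-30))*98 + (6*(-2 - 2))*6) = 89/64 + ((6 + 30)*98 + (6*(-4))*6) = (1/64)*89 + (36*98 - 24*6) = 89/64 + (3528 - 144) = 89/64 + 3384 = 216665/64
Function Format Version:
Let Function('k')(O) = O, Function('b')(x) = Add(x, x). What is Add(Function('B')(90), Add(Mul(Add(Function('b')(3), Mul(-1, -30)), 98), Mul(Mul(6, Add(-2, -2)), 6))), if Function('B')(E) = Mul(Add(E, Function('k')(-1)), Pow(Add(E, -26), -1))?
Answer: Rational(216665, 64) ≈ 3385.4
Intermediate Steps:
Function('b')(x) = Mul(2, x)
Function('B')(E) = Mul(Pow(Add(-26, E), -1), Add(-1, E)) (Function('B')(E) = Mul(Add(E, -1), Pow(Add(E, -26), -1)) = Mul(Add(-1, E), Pow(Add(-26, E), -1)) = Mul(Pow(Add(-26, E), -1), Add(-1, E)))
Add(Function('B')(90), Add(Mul(Add(Function('b')(3), Mul(-1, -30)), 98), Mul(Mul(6, Add(-2, -2)), 6))) = Add(Mul(Pow(Add(-26, 90), -1), Add(-1, 90)), Add(Mul(Add(Mul(2, 3), Mul(-1, -30)), 98), Mul(Mul(6, Add(-2, -2)), 6))) = Add(Mul(Pow(64, -1), 89), Add(Mul(Add(6, 30), 98), Mul(Mul(6, -4), 6))) = Add(Mul(Rational(1, 64), 89), Add(Mul(36, 98), Mul(-24, 6))) = Add(Rational(89, 64), Add(3528, -144)) = Add(Rational(89, 64), 3384) = Rational(216665, 64)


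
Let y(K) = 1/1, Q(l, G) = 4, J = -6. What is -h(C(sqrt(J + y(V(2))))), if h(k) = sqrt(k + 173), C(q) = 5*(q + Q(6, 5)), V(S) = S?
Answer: -sqrt(193 + 5*I*sqrt(5)) ≈ -13.898 - 0.40222*I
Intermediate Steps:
y(K) = 1
C(q) = 20 + 5*q (C(q) = 5*(q + 4) = 5*(4 + q) = 20 + 5*q)
h(k) = sqrt(173 + k)
-h(C(sqrt(J + y(V(2))))) = -sqrt(173 + (20 + 5*sqrt(-6 + 1))) = -sqrt(173 + (20 + 5*sqrt(-5))) = -sqrt(173 + (20 + 5*(I*sqrt(5)))) = -sqrt(173 + (20 + 5*I*sqrt(5))) = -sqrt(193 + 5*I*sqrt(5))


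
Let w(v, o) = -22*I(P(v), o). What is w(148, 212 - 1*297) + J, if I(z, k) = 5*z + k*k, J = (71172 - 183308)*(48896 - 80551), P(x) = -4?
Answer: 3549506570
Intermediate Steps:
J = 3549665080 (J = -112136*(-31655) = 3549665080)
I(z, k) = k² + 5*z (I(z, k) = 5*z + k² = k² + 5*z)
w(v, o) = 440 - 22*o² (w(v, o) = -22*(o² + 5*(-4)) = -22*(o² - 20) = -22*(-20 + o²) = 440 - 22*o²)
w(148, 212 - 1*297) + J = (440 - 22*(212 - 1*297)²) + 3549665080 = (440 - 22*(212 - 297)²) + 3549665080 = (440 - 22*(-85)²) + 3549665080 = (440 - 22*7225) + 3549665080 = (440 - 158950) + 3549665080 = -158510 + 3549665080 = 3549506570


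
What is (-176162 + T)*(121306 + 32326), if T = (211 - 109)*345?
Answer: -21657810304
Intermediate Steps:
T = 35190 (T = 102*345 = 35190)
(-176162 + T)*(121306 + 32326) = (-176162 + 35190)*(121306 + 32326) = -140972*153632 = -21657810304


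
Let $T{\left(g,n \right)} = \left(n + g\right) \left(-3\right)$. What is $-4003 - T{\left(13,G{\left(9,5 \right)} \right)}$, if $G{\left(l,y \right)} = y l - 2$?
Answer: $-3835$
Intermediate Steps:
$G{\left(l,y \right)} = -2 + l y$ ($G{\left(l,y \right)} = l y - 2 = -2 + l y$)
$T{\left(g,n \right)} = - 3 g - 3 n$ ($T{\left(g,n \right)} = \left(g + n\right) \left(-3\right) = - 3 g - 3 n$)
$-4003 - T{\left(13,G{\left(9,5 \right)} \right)} = -4003 - \left(\left(-3\right) 13 - 3 \left(-2 + 9 \cdot 5\right)\right) = -4003 - \left(-39 - 3 \left(-2 + 45\right)\right) = -4003 - \left(-39 - 129\right) = -4003 - -168 = -4003 + 168 = -3835$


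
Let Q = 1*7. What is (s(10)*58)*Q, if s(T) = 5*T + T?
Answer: 24360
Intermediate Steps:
Q = 7
s(T) = 6*T
(s(10)*58)*Q = ((6*10)*58)*7 = (60*58)*7 = 3480*7 = 24360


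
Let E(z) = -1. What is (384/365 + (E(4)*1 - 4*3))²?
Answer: 19018321/133225 ≈ 142.75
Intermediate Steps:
(384/365 + (E(4)*1 - 4*3))² = (384/365 + (-1*1 - 4*3))² = (384*(1/365) + (-1 - 12))² = (384/365 - 13)² = (-4361/365)² = 19018321/133225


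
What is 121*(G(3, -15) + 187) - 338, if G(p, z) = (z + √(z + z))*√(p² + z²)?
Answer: 22289 + 363*√26*(-15 + I*√30) ≈ -5475.2 + 10138.0*I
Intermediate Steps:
G(p, z) = √(p² + z²)*(z + √2*√z) (G(p, z) = (z + √(2*z))*√(p² + z²) = (z + √2*√z)*√(p² + z²) = √(p² + z²)*(z + √2*√z))
121*(G(3, -15) + 187) - 338 = 121*(√(3² + (-15)²)*(-15 + √2*√(-15)) + 187) - 338 = 121*(√(9 + 225)*(-15 + √2*(I*√15)) + 187) - 338 = 121*(√234*(-15 + I*√30) + 187) - 338 = 121*((3*√26)*(-15 + I*√30) + 187) - 338 = 121*(3*√26*(-15 + I*√30) + 187) - 338 = 121*(187 + 3*√26*(-15 + I*√30)) - 338 = (22627 + 363*√26*(-15 + I*√30)) - 338 = 22289 + 363*√26*(-15 + I*√30)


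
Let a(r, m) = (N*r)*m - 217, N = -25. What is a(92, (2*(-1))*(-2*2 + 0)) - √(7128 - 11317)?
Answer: -18617 - I*√4189 ≈ -18617.0 - 64.723*I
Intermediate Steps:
a(r, m) = -217 - 25*m*r (a(r, m) = (-25*r)*m - 217 = -25*m*r - 217 = -217 - 25*m*r)
a(92, (2*(-1))*(-2*2 + 0)) - √(7128 - 11317) = (-217 - 25*(2*(-1))*(-2*2 + 0)*92) - √(7128 - 11317) = (-217 - 25*(-2*(-4 + 0))*92) - √(-4189) = (-217 - 25*(-2*(-4))*92) - I*√4189 = (-217 - 25*8*92) - I*√4189 = (-217 - 18400) - I*√4189 = -18617 - I*√4189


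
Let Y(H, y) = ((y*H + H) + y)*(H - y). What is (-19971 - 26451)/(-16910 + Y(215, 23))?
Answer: -23211/489113 ≈ -0.047455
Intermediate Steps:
Y(H, y) = (H - y)*(H + y + H*y) (Y(H, y) = ((H*y + H) + y)*(H - y) = ((H + H*y) + y)*(H - y) = (H + y + H*y)*(H - y) = (H - y)*(H + y + H*y))
(-19971 - 26451)/(-16910 + Y(215, 23)) = (-19971 - 26451)/(-16910 + (215**2 - 1*23**2 + 23*215**2 - 1*215*23**2)) = -46422/(-16910 + (46225 - 1*529 + 23*46225 - 1*215*529)) = -46422/(-16910 + (46225 - 529 + 1063175 - 113735)) = -46422/(-16910 + 995136) = -46422/978226 = -46422*1/978226 = -23211/489113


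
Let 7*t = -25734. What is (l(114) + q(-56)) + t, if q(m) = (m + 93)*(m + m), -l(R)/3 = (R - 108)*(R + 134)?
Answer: -85990/7 ≈ -12284.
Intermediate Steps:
t = -25734/7 (t = (⅐)*(-25734) = -25734/7 ≈ -3676.3)
l(R) = -3*(-108 + R)*(134 + R) (l(R) = -3*(R - 108)*(R + 134) = -3*(-108 + R)*(134 + R))
q(m) = 2*m*(93 + m) (q(m) = (93 + m)*(2*m) = 2*m*(93 + m))
(l(114) + q(-56)) + t = ((43416 - 78*114 - 3*114²) + 2*(-56)*(93 - 56)) - 25734/7 = ((43416 - 8892 - 3*12996) + 2*(-56)*37) - 25734/7 = ((43416 - 8892 - 38988) - 4144) - 25734/7 = (-4464 - 4144) - 25734/7 = -8608 - 25734/7 = -85990/7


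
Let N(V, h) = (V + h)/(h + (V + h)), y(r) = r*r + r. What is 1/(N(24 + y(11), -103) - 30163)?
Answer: -50/1508203 ≈ -3.3152e-5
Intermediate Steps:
y(r) = r + r**2 (y(r) = r**2 + r = r + r**2)
N(V, h) = (V + h)/(V + 2*h)
1/(N(24 + y(11), -103) - 30163) = 1/(((24 + 11*(1 + 11)) - 103)/((24 + 11*(1 + 11)) + 2*(-103)) - 30163) = 1/(((24 + 11*12) - 103)/((24 + 11*12) - 206) - 30163) = 1/(((24 + 132) - 103)/((24 + 132) - 206) - 30163) = 1/((156 - 103)/(156 - 206) - 30163) = 1/(53/(-50) - 30163) = 1/(-1/50*53 - 30163) = 1/(-53/50 - 30163) = 1/(-1508203/50) = -50/1508203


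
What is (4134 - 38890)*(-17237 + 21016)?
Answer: -131342924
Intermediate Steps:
(4134 - 38890)*(-17237 + 21016) = -34756*3779 = -131342924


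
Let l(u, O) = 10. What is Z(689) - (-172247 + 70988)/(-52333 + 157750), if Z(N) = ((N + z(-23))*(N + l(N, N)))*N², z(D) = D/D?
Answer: 2681839935389881/11713 ≈ 2.2896e+11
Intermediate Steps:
z(D) = 1
Z(N) = N²*(1 + N)*(10 + N) (Z(N) = ((N + 1)*(N + 10))*N² = ((1 + N)*(10 + N))*N² = N²*(1 + N)*(10 + N))
Z(689) - (-172247 + 70988)/(-52333 + 157750) = 689²*(10 + 689² + 11*689) - (-172247 + 70988)/(-52333 + 157750) = 474721*(10 + 474721 + 7579) - (-101259)/105417 = 474721*482310 - (-101259)/105417 = 228962685510 - 1*(-11251/11713) = 228962685510 + 11251/11713 = 2681839935389881/11713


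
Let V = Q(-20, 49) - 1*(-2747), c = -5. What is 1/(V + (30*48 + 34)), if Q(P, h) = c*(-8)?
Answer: 1/4261 ≈ 0.00023469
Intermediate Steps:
Q(P, h) = 40 (Q(P, h) = -5*(-8) = 40)
V = 2787 (V = 40 - 1*(-2747) = 40 + 2747 = 2787)
1/(V + (30*48 + 34)) = 1/(2787 + (30*48 + 34)) = 1/(2787 + (1440 + 34)) = 1/(2787 + 1474) = 1/4261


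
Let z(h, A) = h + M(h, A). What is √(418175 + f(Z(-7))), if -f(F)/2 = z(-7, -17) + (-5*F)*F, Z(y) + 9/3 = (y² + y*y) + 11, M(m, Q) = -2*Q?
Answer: √530481 ≈ 728.34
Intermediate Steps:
z(h, A) = h - 2*A
Z(y) = 8 + 2*y² (Z(y) = -3 + ((y² + y*y) + 11) = -3 + ((y² + y²) + 11) = -3 + (2*y² + 11) = -3 + (11 + 2*y²) = 8 + 2*y²)
f(F) = -54 + 10*F² (f(F) = -2*((-7 - 2*(-17)) + (-5*F)*F) = -2*((-7 + 34) - 5*F²) = -2*(27 - 5*F²) = -54 + 10*F²)
√(418175 + f(Z(-7))) = √(418175 + (-54 + 10*(8 + 2*(-7)²)²)) = √(418175 + (-54 + 10*(8 + 2*49)²)) = √(418175 + (-54 + 10*(8 + 98)²)) = √(418175 + (-54 + 10*106²)) = √(418175 + (-54 + 10*11236)) = √(418175 + (-54 + 112360)) = √(418175 + 112306) = √530481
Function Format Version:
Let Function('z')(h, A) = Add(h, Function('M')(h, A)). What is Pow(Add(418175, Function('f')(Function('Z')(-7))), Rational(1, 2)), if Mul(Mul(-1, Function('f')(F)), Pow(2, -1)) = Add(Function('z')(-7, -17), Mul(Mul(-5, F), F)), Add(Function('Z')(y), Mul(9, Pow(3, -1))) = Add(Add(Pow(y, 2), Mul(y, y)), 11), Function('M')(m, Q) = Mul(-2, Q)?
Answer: Pow(530481, Rational(1, 2)) ≈ 728.34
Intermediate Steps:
Function('z')(h, A) = Add(h, Mul(-2, A))
Function('Z')(y) = Add(8, Mul(2, Pow(y, 2))) (Function('Z')(y) = Add(-3, Add(Add(Pow(y, 2), Mul(y, y)), 11)) = Add(-3, Add(Add(Pow(y, 2), Pow(y, 2)), 11)) = Add(-3, Add(Mul(2, Pow(y, 2)), 11)) = Add(-3, Add(11, Mul(2, Pow(y, 2)))) = Add(8, Mul(2, Pow(y, 2))))
Function('f')(F) = Add(-54, Mul(10, Pow(F, 2))) (Function('f')(F) = Mul(-2, Add(Add(-7, Mul(-2, -17)), Mul(Mul(-5, F), F))) = Mul(-2, Add(Add(-7, 34), Mul(-5, Pow(F, 2)))) = Mul(-2, Add(27, Mul(-5, Pow(F, 2)))) = Add(-54, Mul(10, Pow(F, 2))))
Pow(Add(418175, Function('f')(Function('Z')(-7))), Rational(1, 2)) = Pow(Add(418175, Add(-54, Mul(10, Pow(Add(8, Mul(2, Pow(-7, 2))), 2)))), Rational(1, 2)) = Pow(Add(418175, Add(-54, Mul(10, Pow(Add(8, Mul(2, 49)), 2)))), Rational(1, 2)) = Pow(Add(418175, Add(-54, Mul(10, Pow(Add(8, 98), 2)))), Rational(1, 2)) = Pow(Add(418175, Add(-54, Mul(10, Pow(106, 2)))), Rational(1, 2)) = Pow(Add(418175, Add(-54, Mul(10, 11236))), Rational(1, 2)) = Pow(Add(418175, Add(-54, 112360)), Rational(1, 2)) = Pow(Add(418175, 112306), Rational(1, 2)) = Pow(530481, Rational(1, 2))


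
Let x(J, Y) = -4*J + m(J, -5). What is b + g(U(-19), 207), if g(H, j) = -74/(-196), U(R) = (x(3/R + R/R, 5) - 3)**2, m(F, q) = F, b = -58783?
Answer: -5760697/98 ≈ -58783.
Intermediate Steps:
x(J, Y) = -3*J (x(J, Y) = -4*J + J = -3*J)
U(R) = (-6 - 9/R)**2 (U(R) = (-3*(3/R + R/R) - 3)**2 = (-3*(3/R + 1) - 3)**2 = (-3*(1 + 3/R) - 3)**2 = ((-3 - 9/R) - 3)**2 = (-6 - 9/R)**2)
g(H, j) = 37/98 (g(H, j) = -74*(-1/196) = 37/98)
b + g(U(-19), 207) = -58783 + 37/98 = -5760697/98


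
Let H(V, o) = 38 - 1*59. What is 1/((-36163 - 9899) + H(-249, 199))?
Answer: -1/46083 ≈ -2.1700e-5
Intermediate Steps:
H(V, o) = -21 (H(V, o) = 38 - 59 = -21)
1/((-36163 - 9899) + H(-249, 199)) = 1/((-36163 - 9899) - 21) = 1/(-46062 - 21) = 1/(-46083) = -1/46083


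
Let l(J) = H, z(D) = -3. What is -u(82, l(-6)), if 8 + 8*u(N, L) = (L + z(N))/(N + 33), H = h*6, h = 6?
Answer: 887/920 ≈ 0.96413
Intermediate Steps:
H = 36 (H = 6*6 = 36)
l(J) = 36
u(N, L) = -1 + (-3 + L)/(8*(33 + N)) (u(N, L) = -1 + ((L - 3)/(N + 33))/8 = -1 + ((-3 + L)/(33 + N))/8 = -1 + (-3 + L)/(8*(33 + N)))
-u(82, l(-6)) = -(-267 + 36 - 8*82)/(8*(33 + 82)) = -(-267 + 36 - 656)/(8*115) = -(-887)/(8*115) = -1*(-887/920) = 887/920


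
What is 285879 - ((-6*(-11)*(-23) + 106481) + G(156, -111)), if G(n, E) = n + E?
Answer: 180871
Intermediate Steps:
G(n, E) = E + n
285879 - ((-6*(-11)*(-23) + 106481) + G(156, -111)) = 285879 - ((-6*(-11)*(-23) + 106481) + (-111 + 156)) = 285879 - ((66*(-23) + 106481) + 45) = 285879 - ((-1518 + 106481) + 45) = 285879 - (104963 + 45) = 285879 - 1*105008 = 285879 - 105008 = 180871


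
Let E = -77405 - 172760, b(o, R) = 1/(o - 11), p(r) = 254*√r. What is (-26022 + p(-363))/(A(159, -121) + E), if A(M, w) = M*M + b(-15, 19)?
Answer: 225524/1948995 - 72644*I*√3/5846985 ≈ 0.11571 - 0.021519*I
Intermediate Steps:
b(o, R) = 1/(-11 + o)
E = -250165
A(M, w) = -1/26 + M² (A(M, w) = M*M + 1/(-11 - 15) = M² + 1/(-26) = M² - 1/26 = -1/26 + M²)
(-26022 + p(-363))/(A(159, -121) + E) = (-26022 + 254*√(-363))/((-1/26 + 159²) - 250165) = (-26022 + 254*(11*I*√3))/((-1/26 + 25281) - 250165) = (-26022 + 2794*I*√3)/(657305/26 - 250165) = (-26022 + 2794*I*√3)/(-5846985/26) = (-26022 + 2794*I*√3)*(-26/5846985) = 225524/1948995 - 72644*I*√3/5846985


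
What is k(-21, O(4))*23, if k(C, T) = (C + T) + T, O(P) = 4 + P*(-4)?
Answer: -1035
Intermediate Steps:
O(P) = 4 - 4*P
k(C, T) = C + 2*T
k(-21, O(4))*23 = (-21 + 2*(4 - 4*4))*23 = (-21 + 2*(4 - 16))*23 = (-21 + 2*(-12))*23 = (-21 - 24)*23 = -45*23 = -1035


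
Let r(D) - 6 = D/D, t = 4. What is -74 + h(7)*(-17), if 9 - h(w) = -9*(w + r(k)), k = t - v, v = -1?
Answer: -2369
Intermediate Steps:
k = 5 (k = 4 - 1*(-1) = 4 + 1 = 5)
r(D) = 7 (r(D) = 6 + D/D = 6 + 1 = 7)
h(w) = 72 + 9*w (h(w) = 9 - (-9)*(w + 7) = 9 - (-9)*(7 + w) = 9 - (-63 - 9*w) = 9 + (63 + 9*w) = 72 + 9*w)
-74 + h(7)*(-17) = -74 + (72 + 9*7)*(-17) = -74 + (72 + 63)*(-17) = -74 + 135*(-17) = -74 - 2295 = -2369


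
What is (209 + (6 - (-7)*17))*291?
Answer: 97194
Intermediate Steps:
(209 + (6 - (-7)*17))*291 = (209 + (6 - 1*(-119)))*291 = (209 + (6 + 119))*291 = (209 + 125)*291 = 334*291 = 97194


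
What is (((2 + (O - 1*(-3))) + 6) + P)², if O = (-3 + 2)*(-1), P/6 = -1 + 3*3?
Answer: 3600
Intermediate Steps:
P = 48 (P = 6*(-1 + 3*3) = 6*(-1 + 9) = 6*8 = 48)
O = 1 (O = -1*(-1) = 1)
(((2 + (O - 1*(-3))) + 6) + P)² = (((2 + (1 - 1*(-3))) + 6) + 48)² = (((2 + (1 + 3)) + 6) + 48)² = (((2 + 4) + 6) + 48)² = ((6 + 6) + 48)² = (12 + 48)² = 60² = 3600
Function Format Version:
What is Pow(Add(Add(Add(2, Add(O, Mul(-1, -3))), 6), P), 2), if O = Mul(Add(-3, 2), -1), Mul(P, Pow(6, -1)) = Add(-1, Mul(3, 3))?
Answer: 3600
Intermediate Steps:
P = 48 (P = Mul(6, Add(-1, Mul(3, 3))) = Mul(6, Add(-1, 9)) = Mul(6, 8) = 48)
O = 1 (O = Mul(-1, -1) = 1)
Pow(Add(Add(Add(2, Add(O, Mul(-1, -3))), 6), P), 2) = Pow(Add(Add(Add(2, Add(1, Mul(-1, -3))), 6), 48), 2) = Pow(Add(Add(Add(2, Add(1, 3)), 6), 48), 2) = Pow(Add(Add(Add(2, 4), 6), 48), 2) = Pow(Add(Add(6, 6), 48), 2) = Pow(Add(12, 48), 2) = Pow(60, 2) = 3600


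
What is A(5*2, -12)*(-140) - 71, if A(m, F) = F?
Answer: 1609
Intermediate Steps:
A(5*2, -12)*(-140) - 71 = -12*(-140) - 71 = 1680 - 71 = 1609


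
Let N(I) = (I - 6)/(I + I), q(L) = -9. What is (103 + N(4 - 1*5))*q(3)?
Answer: -1917/2 ≈ -958.50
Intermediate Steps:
N(I) = (-6 + I)/(2*I) (N(I) = (-6 + I)/((2*I)) = (-6 + I)*(1/(2*I)) = (-6 + I)/(2*I))
(103 + N(4 - 1*5))*q(3) = (103 + (-6 + (4 - 1*5))/(2*(4 - 1*5)))*(-9) = (103 + (-6 + (4 - 5))/(2*(4 - 5)))*(-9) = (103 + (½)*(-6 - 1)/(-1))*(-9) = (103 + (½)*(-1)*(-7))*(-9) = (103 + 7/2)*(-9) = (213/2)*(-9) = -1917/2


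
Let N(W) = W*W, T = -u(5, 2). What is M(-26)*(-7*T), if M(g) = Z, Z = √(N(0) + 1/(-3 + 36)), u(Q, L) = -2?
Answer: -14*√33/33 ≈ -2.4371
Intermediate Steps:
T = 2 (T = -1*(-2) = 2)
N(W) = W²
Z = √33/33 (Z = √(0² + 1/(-3 + 36)) = √(0 + 1/33) = √(1/33) = √33/33 ≈ 0.17408)
M(g) = √33/33
M(-26)*(-7*T) = (√33/33)*(-7*2) = (√33/33)*(-14) = -14*√33/33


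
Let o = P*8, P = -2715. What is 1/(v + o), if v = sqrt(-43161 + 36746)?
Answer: -4344/94352963 - I*sqrt(6415)/471764815 ≈ -4.604e-5 - 1.6977e-7*I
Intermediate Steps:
v = I*sqrt(6415) (v = sqrt(-6415) = I*sqrt(6415) ≈ 80.094*I)
o = -21720 (o = -2715*8 = -21720)
1/(v + o) = 1/(I*sqrt(6415) - 21720) = 1/(-21720 + I*sqrt(6415))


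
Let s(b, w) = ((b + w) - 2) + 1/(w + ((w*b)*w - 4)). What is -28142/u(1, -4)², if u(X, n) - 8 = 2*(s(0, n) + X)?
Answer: -450272/81 ≈ -5558.9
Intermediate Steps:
s(b, w) = -2 + b + w + 1/(-4 + w + b*w²) (s(b, w) = (-2 + b + w) + 1/(w + ((b*w)*w - 4)) = (-2 + b + w) + 1/(w + (b*w² - 4)) = (-2 + b + w) + 1/(w + (-4 + b*w²)) = (-2 + b + w) + 1/(-4 + w + b*w²) = -2 + b + w + 1/(-4 + w + b*w²))
u(X, n) = 8 + 2*X + 2*(9 + n² - 6*n)/(-4 + n) (u(X, n) = 8 + 2*((9 + n² - 6*n - 4*0 + 0*n + 0*n³ + 0²*n² - 2*0*n²)/(-4 + n + 0*n²) + X) = 8 + 2*((9 + n² - 6*n + 0 + 0 + 0 + 0*n² + 0)/(-4 + n + 0) + X) = 8 + 2*((9 + n² - 6*n + 0 + 0 + 0 + 0 + 0)/(-4 + n) + X) = 8 + 2*((9 + n² - 6*n)/(-4 + n) + X) = 8 + 2*(X + (9 + n² - 6*n)/(-4 + n)) = 8 + (2*X + 2*(9 + n² - 6*n)/(-4 + n)) = 8 + 2*X + 2*(9 + n² - 6*n)/(-4 + n))
-28142/u(1, -4)² = -28142*(-4 - 4)²/(4*(9 + (-4)² - 6*(-4) + (-4 - 4)*(4 + 1))²) = -28142*16/(9 + 16 + 24 - 8*5)² = -28142*16/(9 + 16 + 24 - 40)² = -28142/((2*(-⅛)*9)²) = -28142/((-9/4)²) = -28142/81/16 = -28142*16/81 = -450272/81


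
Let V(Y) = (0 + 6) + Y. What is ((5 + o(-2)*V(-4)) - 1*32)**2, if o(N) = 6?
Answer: 225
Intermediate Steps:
V(Y) = 6 + Y
((5 + o(-2)*V(-4)) - 1*32)**2 = ((5 + 6*(6 - 4)) - 1*32)**2 = ((5 + 6*2) - 32)**2 = ((5 + 12) - 32)**2 = (17 - 32)**2 = (-15)**2 = 225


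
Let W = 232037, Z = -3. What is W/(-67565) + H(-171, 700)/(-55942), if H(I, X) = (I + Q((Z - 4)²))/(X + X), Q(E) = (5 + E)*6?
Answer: -3634573946609/1058321944400 ≈ -3.4343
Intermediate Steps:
Q(E) = 30 + 6*E
H(I, X) = (324 + I)/(2*X) (H(I, X) = (I + (30 + 6*(-3 - 4)²))/(X + X) = (I + (30 + 6*(-7)²))/((2*X)) = (I + (30 + 6*49))*(1/(2*X)) = (I + (30 + 294))*(1/(2*X)) = (I + 324)*(1/(2*X)) = (324 + I)*(1/(2*X)) = (324 + I)/(2*X))
W/(-67565) + H(-171, 700)/(-55942) = 232037/(-67565) + ((½)*(324 - 171)/700)/(-55942) = 232037*(-1/67565) + ((½)*(1/700)*153)*(-1/55942) = -232037/67565 + (153/1400)*(-1/55942) = -232037/67565 - 153/78318800 = -3634573946609/1058321944400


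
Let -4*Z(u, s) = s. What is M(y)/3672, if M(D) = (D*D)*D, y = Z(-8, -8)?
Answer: 1/459 ≈ 0.0021787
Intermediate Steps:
Z(u, s) = -s/4
y = 2 (y = -¼*(-8) = 2)
M(D) = D³ (M(D) = D²*D = D³)
M(y)/3672 = 2³/3672 = 8*(1/3672) = 1/459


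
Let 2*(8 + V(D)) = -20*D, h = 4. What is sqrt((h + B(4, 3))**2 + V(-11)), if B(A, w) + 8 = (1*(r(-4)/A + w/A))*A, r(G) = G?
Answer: sqrt(127) ≈ 11.269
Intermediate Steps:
V(D) = -8 - 10*D (V(D) = -8 + (-20*D)/2 = -8 - 10*D)
B(A, w) = -8 + A*(-4/A + w/A) (B(A, w) = -8 + (1*(-4/A + w/A))*A = -8 + (-4/A + w/A)*A = -8 + A*(-4/A + w/A))
sqrt((h + B(4, 3))**2 + V(-11)) = sqrt((4 + (-12 + 3))**2 + (-8 - 10*(-11))) = sqrt((4 - 9)**2 + (-8 + 110)) = sqrt((-5)**2 + 102) = sqrt(25 + 102) = sqrt(127)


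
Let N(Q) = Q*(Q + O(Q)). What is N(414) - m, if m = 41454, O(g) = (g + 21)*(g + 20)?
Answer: 78289002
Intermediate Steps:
O(g) = (20 + g)*(21 + g) (O(g) = (21 + g)*(20 + g) = (20 + g)*(21 + g))
N(Q) = Q*(420 + Q² + 42*Q) (N(Q) = Q*(Q + (420 + Q² + 41*Q)) = Q*(420 + Q² + 42*Q))
N(414) - m = 414*(420 + 414² + 42*414) - 1*41454 = 414*(420 + 171396 + 17388) - 41454 = 414*189204 - 41454 = 78330456 - 41454 = 78289002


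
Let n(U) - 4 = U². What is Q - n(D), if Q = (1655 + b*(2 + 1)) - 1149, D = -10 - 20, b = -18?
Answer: -452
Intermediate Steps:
D = -30
n(U) = 4 + U²
Q = 452 (Q = (1655 - 18*(2 + 1)) - 1149 = (1655 - 18*3) - 1149 = (1655 - 54) - 1149 = 1601 - 1149 = 452)
Q - n(D) = 452 - (4 + (-30)²) = 452 - (4 + 900) = 452 - 1*904 = 452 - 904 = -452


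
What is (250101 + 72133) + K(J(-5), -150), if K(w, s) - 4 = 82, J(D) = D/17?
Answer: 322320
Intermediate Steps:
J(D) = D/17 (J(D) = D*(1/17) = D/17)
K(w, s) = 86 (K(w, s) = 4 + 82 = 86)
(250101 + 72133) + K(J(-5), -150) = (250101 + 72133) + 86 = 322234 + 86 = 322320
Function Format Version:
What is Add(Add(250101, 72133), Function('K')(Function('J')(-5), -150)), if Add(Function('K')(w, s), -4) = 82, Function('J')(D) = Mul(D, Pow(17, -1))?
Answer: 322320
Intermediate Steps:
Function('J')(D) = Mul(Rational(1, 17), D) (Function('J')(D) = Mul(D, Rational(1, 17)) = Mul(Rational(1, 17), D))
Function('K')(w, s) = 86 (Function('K')(w, s) = Add(4, 82) = 86)
Add(Add(250101, 72133), Function('K')(Function('J')(-5), -150)) = Add(Add(250101, 72133), 86) = Add(322234, 86) = 322320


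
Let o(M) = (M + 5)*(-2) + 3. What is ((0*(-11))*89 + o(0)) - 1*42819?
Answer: -42826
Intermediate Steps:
o(M) = -7 - 2*M (o(M) = (5 + M)*(-2) + 3 = (-10 - 2*M) + 3 = -7 - 2*M)
((0*(-11))*89 + o(0)) - 1*42819 = ((0*(-11))*89 + (-7 - 2*0)) - 1*42819 = (0*89 + (-7 + 0)) - 42819 = (0 - 7) - 42819 = -7 - 42819 = -42826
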